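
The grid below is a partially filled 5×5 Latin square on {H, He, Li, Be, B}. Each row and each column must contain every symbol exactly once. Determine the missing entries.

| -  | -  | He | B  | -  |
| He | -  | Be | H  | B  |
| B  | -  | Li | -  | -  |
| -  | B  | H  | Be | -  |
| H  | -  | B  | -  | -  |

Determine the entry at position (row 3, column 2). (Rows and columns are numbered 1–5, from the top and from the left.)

Cell (r2,c2): row 2 has {H,He,Be,B}; column 2 has {B} → Li.
Cell (r3,c4): row 3 has {Li,B}; column 4 has {H,Be,B} → He.
Cell (r4,c1): row 4 has {H,Be,B}; column 1 has {H,He,B} → Li.
Cell (r4,c5): row 4 has {H,Li,Be,B}; column 5 has {B} → He.
Cell (r5,c4): row 5 has {H,B}; column 4 has {H,He,Be,B} → Li.
Cell (r5,c5): row 5 has {H,Li,B}; column 5 has {He,B} → Be.
Cell (r1,c1): row 1 has {He,B}; column 1 has {H,He,Li,B} → Be.
Cell (r1,c2): row 1 has {He,Be,B}; column 2 has {Li,B} → H.
Cell (r1,c5): row 1 has {H,He,Be,B}; column 5 has {He,Be,B} → Li.
Cell (r3,c2): row 3 has {He,Li,B}; column 2 has {H,Li,B} → Be.

Be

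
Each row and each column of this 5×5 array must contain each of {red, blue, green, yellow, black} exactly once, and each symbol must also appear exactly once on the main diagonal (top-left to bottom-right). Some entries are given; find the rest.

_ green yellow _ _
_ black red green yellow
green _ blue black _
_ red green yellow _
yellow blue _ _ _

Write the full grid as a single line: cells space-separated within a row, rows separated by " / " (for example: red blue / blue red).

red green yellow blue black / blue black red green yellow / green yellow blue black red / black red green yellow blue / yellow blue black red green

Cell (r1,c1): row 1 has {green,yellow}; column 1 has {green,yellow}; the diagonal has {blue,yellow,black} → red.
Cell (r1,c4): row 1 has {red,green,yellow}; column 4 has {green,yellow,black} → blue.
Cell (r1,c5): row 1 has {red,blue,green,yellow}; column 5 has {yellow} → black.
Cell (r2,c1): row 2 has {red,green,yellow,black}; column 1 has {red,green,yellow} → blue.
Cell (r3,c2): row 3 has {blue,green,black}; column 2 has {red,blue,green,black} → yellow.
Cell (r3,c5): row 3 has {blue,green,yellow,black}; column 5 has {yellow,black} → red.
Cell (r4,c1): row 4 has {red,green,yellow}; column 1 has {red,blue,green,yellow} → black.
Cell (r4,c5): row 4 has {red,green,yellow,black}; column 5 has {red,yellow,black} → blue.
Cell (r5,c3): row 5 has {blue,yellow}; column 3 has {red,blue,green,yellow} → black.
Cell (r5,c4): row 5 has {blue,yellow,black}; column 4 has {blue,green,yellow,black} → red.
Cell (r5,c5): row 5 has {red,blue,yellow,black}; column 5 has {red,blue,yellow,black}; the diagonal has {red,blue,yellow,black} → green.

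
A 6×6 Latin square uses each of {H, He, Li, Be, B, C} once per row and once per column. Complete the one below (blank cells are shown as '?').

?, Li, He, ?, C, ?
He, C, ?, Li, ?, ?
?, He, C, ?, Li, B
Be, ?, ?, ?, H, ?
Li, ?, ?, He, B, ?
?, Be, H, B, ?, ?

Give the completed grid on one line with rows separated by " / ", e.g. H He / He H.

(r2,c5) = Be
(r2,c6) = H
(r3,c1) = H
(r3,c4) = Be
(r4,c2) = B
(r4,c3) = Li
(r4,c4) = C
(r4,c6) = He
(r5,c2) = H
(r5,c3) = Be
(r5,c6) = C
(r6,c1) = C
(r6,c5) = He
(r6,c6) = Li
(r1,c1) = B
(r1,c4) = H
(r1,c6) = Be
(r2,c3) = B

B Li He H C Be / He C B Li Be H / H He C Be Li B / Be B Li C H He / Li H Be He B C / C Be H B He Li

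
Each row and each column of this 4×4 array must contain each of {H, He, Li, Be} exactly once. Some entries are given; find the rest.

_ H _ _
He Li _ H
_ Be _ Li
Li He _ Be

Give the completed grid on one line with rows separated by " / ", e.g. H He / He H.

Be H Li He / He Li Be H / H Be He Li / Li He H Be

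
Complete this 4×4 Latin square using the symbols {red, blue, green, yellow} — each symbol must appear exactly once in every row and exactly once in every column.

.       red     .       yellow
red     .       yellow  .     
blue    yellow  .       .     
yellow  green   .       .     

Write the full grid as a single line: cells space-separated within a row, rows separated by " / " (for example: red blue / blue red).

green red blue yellow / red blue yellow green / blue yellow green red / yellow green red blue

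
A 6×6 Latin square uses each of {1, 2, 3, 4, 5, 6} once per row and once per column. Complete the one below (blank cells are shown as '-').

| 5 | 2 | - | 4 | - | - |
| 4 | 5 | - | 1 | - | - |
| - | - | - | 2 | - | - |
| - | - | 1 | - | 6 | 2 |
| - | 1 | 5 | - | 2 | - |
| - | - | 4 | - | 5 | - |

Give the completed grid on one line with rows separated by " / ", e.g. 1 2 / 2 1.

5 2 6 4 1 3 / 4 5 2 1 3 6 / 1 6 3 2 4 5 / 3 4 1 5 6 2 / 6 1 5 3 2 4 / 2 3 4 6 5 1

(r2,c5): row 2 has {1,4,5}; column 5 has {2,5,6}, so it must be 3.
(r2,c6): row 2 has {1,3,4,5}; column 6 has {2}, so it must be 6.
(r4,c1): row 4 has {1,2,6}; column 1 has {4,5}, so it must be 3.
(r4,c2): row 4 has {1,2,3,6}; column 2 has {1,2,5}, so it must be 4.
(r4,c4): row 4 has {1,2,3,4,6}; column 4 has {1,2,4}, so it must be 5.
(r5,c1): row 5 has {1,2,5}; column 1 has {3,4,5}, so it must be 6.
(r5,c4): row 5 has {1,2,5,6}; column 4 has {1,2,4,5}, so it must be 3.
(r5,c6): row 5 has {1,2,3,5,6}; column 6 has {2,6}, so it must be 4.
(r6,c4): row 6 has {4,5}; column 4 has {1,2,3,4,5}, so it must be 6.
(r1,c5): row 1 has {2,4,5}; column 5 has {2,3,5,6}, so it must be 1.
(r1,c6): row 1 has {1,2,4,5}; column 6 has {2,4,6}, so it must be 3.
(r2,c3): row 2 has {1,3,4,5,6}; column 3 has {1,4,5}, so it must be 2.
(r3,c1): row 3 has {2}; column 1 has {3,4,5,6}, so it must be 1.
(r3,c5): row 3 has {1,2}; column 5 has {1,2,3,5,6}, so it must be 4.
(r3,c6): row 3 has {1,2,4}; column 6 has {2,3,4,6}, so it must be 5.
(r6,c1): row 6 has {4,5,6}; column 1 has {1,3,4,5,6}, so it must be 2.
(r6,c2): row 6 has {2,4,5,6}; column 2 has {1,2,4,5}, so it must be 3.
(r6,c6): row 6 has {2,3,4,5,6}; column 6 has {2,3,4,5,6}, so it must be 1.
(r1,c3): row 1 has {1,2,3,4,5}; column 3 has {1,2,4,5}, so it must be 6.
(r3,c2): row 3 has {1,2,4,5}; column 2 has {1,2,3,4,5}, so it must be 6.
(r3,c3): row 3 has {1,2,4,5,6}; column 3 has {1,2,4,5,6}, so it must be 3.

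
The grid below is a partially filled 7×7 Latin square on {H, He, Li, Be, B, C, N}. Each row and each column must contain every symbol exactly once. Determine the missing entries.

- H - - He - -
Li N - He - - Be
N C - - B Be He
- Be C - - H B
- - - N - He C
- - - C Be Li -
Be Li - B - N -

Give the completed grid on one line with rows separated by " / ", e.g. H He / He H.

C H N Be He B Li / Li N B He H C Be / N C Li H B Be He / He Be C Li N H B / H B Be N Li He C / B He H C Be Li N / Be Li He B C N H

Cell (r4,c1): row 4 has {H,Be,B,C}; column 1 has {Li,Be,N} → He.
Cell (r4,c4): row 4 has {H,He,Be,B,C}; column 4 has {He,B,C,N} → Li.
Cell (r4,c5): row 4 has {H,He,Li,Be,B,C}; column 5 has {He,Be,B} → N.
Cell (r5,c2): row 5 has {He,C,N}; column 2 has {H,Li,Be,C,N} → B.
Cell (r6,c2): row 6 has {Li,Be,C}; column 2 has {H,Li,Be,B,C,N} → He.
Cell (r7,c7): row 7 has {Li,Be,B,N}; column 7 has {He,Be,B,C} → H.
Cell (r1,c4): row 1 has {H,He}; column 4 has {He,Li,B,C,N} → Be.
Cell (r3,c4): row 3 has {He,Be,B,C,N}; column 4 has {He,Li,Be,B,C,N} → H.
Cell (r5,c1): row 5 has {He,B,C,N}; column 1 has {He,Li,Be,N} → H.
Cell (r5,c5): row 5 has {H,He,B,C,N}; column 5 has {He,Be,B,N} → Li.
Cell (r6,c1): row 6 has {He,Li,Be,C}; column 1 has {H,He,Li,Be,N} → B.
Cell (r6,c7): row 6 has {He,Li,Be,B,C}; column 7 has {H,He,Be,B,C} → N.
Cell (r7,c3): row 7 has {H,Li,Be,B,N}; column 3 has {C} → He.
Cell (r7,c5): row 7 has {H,He,Li,Be,B,N}; column 5 has {He,Li,Be,B,N} → C.
Cell (r1,c1): row 1 has {H,He,Be}; column 1 has {H,He,Li,Be,B,N} → C.
Cell (r1,c6): row 1 has {H,He,Be,C}; column 6 has {H,He,Li,Be,N} → B.
Cell (r1,c7): row 1 has {H,He,Be,B,C}; column 7 has {H,He,Be,B,C,N} → Li.
Cell (r2,c5): row 2 has {He,Li,Be,N}; column 5 has {He,Li,Be,B,C,N} → H.
Cell (r2,c6): row 2 has {H,He,Li,Be,N}; column 6 has {H,He,Li,Be,B,N} → C.
Cell (r3,c3): row 3 has {H,He,Be,B,C,N}; column 3 has {He,C} → Li.
Cell (r5,c3): row 5 has {H,He,Li,B,C,N}; column 3 has {He,Li,C} → Be.
Cell (r6,c3): row 6 has {He,Li,Be,B,C,N}; column 3 has {He,Li,Be,C} → H.
Cell (r1,c3): row 1 has {H,He,Li,Be,B,C}; column 3 has {H,He,Li,Be,C} → N.
Cell (r2,c3): row 2 has {H,He,Li,Be,C,N}; column 3 has {H,He,Li,Be,C,N} → B.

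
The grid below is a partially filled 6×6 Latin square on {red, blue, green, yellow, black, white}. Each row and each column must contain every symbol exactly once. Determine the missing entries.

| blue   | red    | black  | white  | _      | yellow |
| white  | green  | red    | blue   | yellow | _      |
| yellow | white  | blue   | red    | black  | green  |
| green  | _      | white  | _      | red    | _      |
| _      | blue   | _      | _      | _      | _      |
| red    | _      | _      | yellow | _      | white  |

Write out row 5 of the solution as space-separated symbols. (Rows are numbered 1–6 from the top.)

(r1,c5) = green
(r2,c6) = black
(r4,c4) = black
(r4,c6) = blue
(r5,c1) = black
(r5,c4) = green
(r5,c5) = white
(r5,c6) = red
(r6,c2) = black
(r6,c3) = green
(r6,c5) = blue
(r4,c2) = yellow
(r5,c3) = yellow

black blue yellow green white red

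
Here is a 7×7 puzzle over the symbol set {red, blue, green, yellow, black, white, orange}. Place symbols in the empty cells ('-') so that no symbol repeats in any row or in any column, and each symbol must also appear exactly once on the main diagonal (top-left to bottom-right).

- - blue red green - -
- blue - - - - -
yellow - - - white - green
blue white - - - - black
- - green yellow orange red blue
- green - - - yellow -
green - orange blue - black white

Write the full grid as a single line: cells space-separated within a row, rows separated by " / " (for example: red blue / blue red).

black yellow blue red green white orange / red blue white orange black green yellow / yellow orange red black white blue green / blue white yellow green red orange black / white black green yellow orange red blue / orange green black white blue yellow red / green red orange blue yellow black white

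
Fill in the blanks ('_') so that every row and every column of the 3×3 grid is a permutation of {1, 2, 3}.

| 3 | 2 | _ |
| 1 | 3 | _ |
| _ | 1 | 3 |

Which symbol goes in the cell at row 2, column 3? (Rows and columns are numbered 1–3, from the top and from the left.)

row 1 has {2,3}; column 3 has {3} — only 1 is left for (r1,c3).
row 2 has {1,3}; column 3 has {1,3} — only 2 is left for (r2,c3).

2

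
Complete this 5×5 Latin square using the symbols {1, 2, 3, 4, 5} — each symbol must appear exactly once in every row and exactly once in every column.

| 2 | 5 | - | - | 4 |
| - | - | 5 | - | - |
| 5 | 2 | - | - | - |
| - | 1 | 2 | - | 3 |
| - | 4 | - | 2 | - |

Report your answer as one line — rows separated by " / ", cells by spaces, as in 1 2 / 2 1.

2 5 3 1 4 / 1 3 5 4 2 / 5 2 4 3 1 / 4 1 2 5 3 / 3 4 1 2 5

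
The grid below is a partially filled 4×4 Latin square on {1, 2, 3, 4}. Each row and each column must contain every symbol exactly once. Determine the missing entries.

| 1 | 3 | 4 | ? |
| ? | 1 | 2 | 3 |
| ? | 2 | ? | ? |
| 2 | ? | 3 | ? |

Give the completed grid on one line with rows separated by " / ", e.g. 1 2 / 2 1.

1 3 4 2 / 4 1 2 3 / 3 2 1 4 / 2 4 3 1

At row 1, column 4: row 1 has {1,3,4}; column 4 has {3}; that leaves 2.
At row 2, column 1: row 2 has {1,2,3}; column 1 has {1,2}; that leaves 4.
At row 3, column 1: row 3 has {2}; column 1 has {1,2,4}; that leaves 3.
At row 3, column 3: row 3 has {2,3}; column 3 has {2,3,4}; that leaves 1.
At row 3, column 4: row 3 has {1,2,3}; column 4 has {2,3}; that leaves 4.
At row 4, column 2: row 4 has {2,3}; column 2 has {1,2,3}; that leaves 4.
At row 4, column 4: row 4 has {2,3,4}; column 4 has {2,3,4}; that leaves 1.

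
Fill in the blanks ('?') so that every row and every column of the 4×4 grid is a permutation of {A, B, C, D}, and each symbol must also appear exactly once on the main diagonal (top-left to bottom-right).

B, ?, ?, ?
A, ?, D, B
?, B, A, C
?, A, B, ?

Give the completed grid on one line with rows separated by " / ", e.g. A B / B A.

B D C A / A C D B / D B A C / C A B D

(r1,c3) = C
(r2,c2) = C
(r3,c1) = D
(r4,c1) = C
(r4,c4) = D
(r1,c2) = D
(r1,c4) = A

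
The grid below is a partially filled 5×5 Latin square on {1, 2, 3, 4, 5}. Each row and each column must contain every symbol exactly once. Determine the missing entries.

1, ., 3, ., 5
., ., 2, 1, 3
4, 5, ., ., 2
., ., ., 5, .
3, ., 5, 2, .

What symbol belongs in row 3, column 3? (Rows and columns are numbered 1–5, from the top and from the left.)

1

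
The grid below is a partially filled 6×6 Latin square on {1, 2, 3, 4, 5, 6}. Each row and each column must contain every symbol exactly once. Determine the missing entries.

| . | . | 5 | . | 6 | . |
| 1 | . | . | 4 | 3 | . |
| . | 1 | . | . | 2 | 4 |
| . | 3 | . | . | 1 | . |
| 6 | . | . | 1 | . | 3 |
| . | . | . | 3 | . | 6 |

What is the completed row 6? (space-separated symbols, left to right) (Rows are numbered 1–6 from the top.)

(r1,c4) = 2
(r1,c6) = 1
(r1,c2) = 4
(r1,c1) = 3
(r3,c1) = 5
(r3,c4) = 6
(r4,c4) = 5
(r4,c6) = 2
(r2,c6) = 5
(r3,c3) = 3
(r4,c1) = 4
(r4,c3) = 6
(r6,c1) = 2
(r6,c2) = 5
(r6,c5) = 4
(r2,c3) = 2
(r5,c2) = 2
(r5,c3) = 4
(r5,c5) = 5
(r6,c3) = 1

2 5 1 3 4 6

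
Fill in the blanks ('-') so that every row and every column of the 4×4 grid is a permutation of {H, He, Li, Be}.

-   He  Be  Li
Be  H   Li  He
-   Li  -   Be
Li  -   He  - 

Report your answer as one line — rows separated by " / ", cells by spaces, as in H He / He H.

H He Be Li / Be H Li He / He Li H Be / Li Be He H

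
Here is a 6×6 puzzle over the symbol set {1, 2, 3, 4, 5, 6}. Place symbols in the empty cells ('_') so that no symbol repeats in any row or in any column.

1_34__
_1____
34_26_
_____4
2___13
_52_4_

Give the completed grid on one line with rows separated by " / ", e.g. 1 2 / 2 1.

1 2 3 4 5 6 / 4 1 5 6 3 2 / 3 4 1 2 6 5 / 5 3 6 1 2 4 / 2 6 4 5 1 3 / 6 5 2 3 4 1

(r5,c2) = 6
(r5,c4) = 5
(r6,c1) = 6
(r6,c6) = 1
(r1,c2) = 2
(r1,c5) = 5
(r1,c6) = 6
(r3,c6) = 5
(r4,c1) = 5
(r4,c2) = 3
(r4,c5) = 2
(r5,c3) = 4
(r6,c4) = 3
(r2,c1) = 4
(r2,c4) = 6
(r2,c5) = 3
(r2,c6) = 2
(r3,c3) = 1
(r4,c3) = 6
(r4,c4) = 1
(r2,c3) = 5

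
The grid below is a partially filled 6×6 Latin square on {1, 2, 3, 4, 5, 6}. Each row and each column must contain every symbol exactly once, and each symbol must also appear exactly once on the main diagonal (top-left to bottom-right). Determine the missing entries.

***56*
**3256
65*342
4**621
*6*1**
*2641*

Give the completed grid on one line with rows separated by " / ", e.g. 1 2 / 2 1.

2 1 4 5 6 3 / 1 4 3 2 5 6 / 6 5 1 3 4 2 / 4 3 5 6 2 1 / 5 6 2 1 3 4 / 3 2 6 4 1 5

At row 2, column 1: row 2 has {2,3,5,6}; column 1 has {4,6}; that leaves 1.
At row 2, column 2: row 2 has {1,2,3,5,6}; column 2 has {2,5,6}; the diagonal has {6}; that leaves 4.
At row 3, column 3: row 3 has {2,3,4,5,6}; column 3 has {3,6}; the diagonal has {4,6}; that leaves 1.
At row 4, column 2: row 4 has {1,2,4,6}; column 2 has {2,4,5,6}; that leaves 3.
At row 4, column 3: row 4 has {1,2,3,4,6}; column 3 has {1,3,6}; that leaves 5.
At row 5, column 5: row 5 has {1,6}; column 5 has {1,2,4,5,6}; the diagonal has {1,4,6}; that leaves 3.
At row 6, column 6: row 6 has {1,2,4,6}; column 6 has {1,2,6}; the diagonal has {1,3,4,6}; that leaves 5.
At row 1, column 1: row 1 has {5,6}; column 1 has {1,4,6}; the diagonal has {1,3,4,5,6}; that leaves 2.
At row 1, column 2: row 1 has {2,5,6}; column 2 has {2,3,4,5,6}; that leaves 1.
At row 1, column 3: row 1 has {1,2,5,6}; column 3 has {1,3,5,6}; that leaves 4.
At row 1, column 6: row 1 has {1,2,4,5,6}; column 6 has {1,2,5,6}; that leaves 3.
At row 5, column 1: row 5 has {1,3,6}; column 1 has {1,2,4,6}; that leaves 5.
At row 5, column 3: row 5 has {1,3,5,6}; column 3 has {1,3,4,5,6}; that leaves 2.
At row 5, column 6: row 5 has {1,2,3,5,6}; column 6 has {1,2,3,5,6}; that leaves 4.
At row 6, column 1: row 6 has {1,2,4,5,6}; column 1 has {1,2,4,5,6}; that leaves 3.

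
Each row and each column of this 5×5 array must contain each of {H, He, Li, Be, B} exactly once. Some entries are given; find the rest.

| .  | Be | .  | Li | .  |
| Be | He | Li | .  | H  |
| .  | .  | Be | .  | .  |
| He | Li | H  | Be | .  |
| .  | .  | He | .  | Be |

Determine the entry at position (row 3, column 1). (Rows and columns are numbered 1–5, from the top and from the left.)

(r1,c3): row 1 has {Li,Be}; column 3 has {H,He,Li,Be}, so it must be B.
(r1,c5): row 1 has {Li,Be,B}; column 5 has {H,Be}, so it must be He.
(r2,c4): row 2 has {H,He,Li,Be}; column 4 has {Li,Be}, so it must be B.
(r4,c5): row 4 has {H,He,Li,Be}; column 5 has {H,He,Be}, so it must be B.
(r5,c4): row 5 has {He,Be}; column 4 has {Li,Be,B}, so it must be H.
(r1,c1): row 1 has {He,Li,Be,B}; column 1 has {He,Be}, so it must be H.
(r3,c4): row 3 has {Be}; column 4 has {H,Li,Be,B}, so it must be He.
(r3,c5): row 3 has {He,Be}; column 5 has {H,He,Be,B}, so it must be Li.
(r5,c2): row 5 has {H,He,Be}; column 2 has {He,Li,Be}, so it must be B.
(r3,c1): row 3 has {He,Li,Be}; column 1 has {H,He,Be}, so it must be B.

B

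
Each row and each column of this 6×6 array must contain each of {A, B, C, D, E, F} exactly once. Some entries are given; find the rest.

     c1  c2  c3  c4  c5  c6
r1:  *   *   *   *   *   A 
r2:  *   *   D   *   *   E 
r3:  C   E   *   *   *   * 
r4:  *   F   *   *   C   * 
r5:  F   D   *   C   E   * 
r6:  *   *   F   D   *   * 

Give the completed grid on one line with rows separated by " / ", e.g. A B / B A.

(r5,c6) = B
(r6,c6) = C
(r4,c6) = D
(r5,c3) = A
(r3,c3) = B
(r3,c6) = F
(r4,c3) = E
(r1,c3) = C
(r3,c4) = A
(r3,c5) = D
(r4,c4) = B
(r1,c2) = B
(r1,c5) = F
(r2,c4) = F
(r4,c1) = A
(r6,c2) = A
(r6,c5) = B
(r1,c4) = E
(r2,c1) = B
(r2,c2) = C
(r2,c5) = A
(r6,c1) = E
(r1,c1) = D

D B C E F A / B C D F A E / C E B A D F / A F E B C D / F D A C E B / E A F D B C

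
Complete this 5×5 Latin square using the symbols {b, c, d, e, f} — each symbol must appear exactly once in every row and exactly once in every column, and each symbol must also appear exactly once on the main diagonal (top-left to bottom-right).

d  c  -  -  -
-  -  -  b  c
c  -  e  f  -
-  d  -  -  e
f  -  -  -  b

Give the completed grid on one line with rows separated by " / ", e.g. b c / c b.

d c b e f / e f d b c / c b e f d / b d f c e / f e c d b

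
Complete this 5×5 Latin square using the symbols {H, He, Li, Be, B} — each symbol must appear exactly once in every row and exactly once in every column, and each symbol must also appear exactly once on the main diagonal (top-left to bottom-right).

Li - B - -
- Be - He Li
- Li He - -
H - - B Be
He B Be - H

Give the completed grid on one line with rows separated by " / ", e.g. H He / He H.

Li H B Be He / B Be H He Li / Be Li He H B / H He Li B Be / He B Be Li H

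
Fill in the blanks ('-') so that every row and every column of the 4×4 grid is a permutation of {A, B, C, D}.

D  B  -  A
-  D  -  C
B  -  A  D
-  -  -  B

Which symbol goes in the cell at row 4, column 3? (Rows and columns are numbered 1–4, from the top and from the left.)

D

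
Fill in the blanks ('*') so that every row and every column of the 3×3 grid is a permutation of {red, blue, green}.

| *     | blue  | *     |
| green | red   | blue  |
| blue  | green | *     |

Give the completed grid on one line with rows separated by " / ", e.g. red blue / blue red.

red blue green / green red blue / blue green red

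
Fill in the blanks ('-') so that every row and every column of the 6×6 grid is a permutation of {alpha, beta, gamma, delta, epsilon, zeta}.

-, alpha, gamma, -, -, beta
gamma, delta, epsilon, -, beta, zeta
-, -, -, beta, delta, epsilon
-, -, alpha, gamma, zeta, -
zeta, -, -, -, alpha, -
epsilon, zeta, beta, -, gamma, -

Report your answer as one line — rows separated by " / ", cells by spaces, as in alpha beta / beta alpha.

delta alpha gamma zeta epsilon beta / gamma delta epsilon alpha beta zeta / alpha gamma zeta beta delta epsilon / beta epsilon alpha gamma zeta delta / zeta beta delta epsilon alpha gamma / epsilon zeta beta delta gamma alpha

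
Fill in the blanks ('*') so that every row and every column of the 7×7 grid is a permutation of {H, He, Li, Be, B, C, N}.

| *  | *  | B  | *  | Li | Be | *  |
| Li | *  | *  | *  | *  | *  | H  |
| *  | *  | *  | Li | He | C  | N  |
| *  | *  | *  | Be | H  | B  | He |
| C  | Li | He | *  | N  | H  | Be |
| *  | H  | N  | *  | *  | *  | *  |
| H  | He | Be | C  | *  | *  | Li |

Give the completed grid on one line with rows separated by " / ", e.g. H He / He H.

Cell (r1,c7): row 1 has {Li,Be,B}; column 7 has {H,He,Li,Be,N} → C.
Cell (r2,c3): row 2 has {H,Li}; column 3 has {He,Be,B,N} → C.
Cell (r3,c3): row 3 has {He,Li,C,N}; column 3 has {He,Be,B,C,N} → H.
Cell (r4,c1): row 4 has {H,He,Be,B}; column 1 has {H,Li,C} → N.
Cell (r4,c2): row 4 has {H,He,Be,B,N}; column 2 has {H,He,Li} → C.
Cell (r4,c3): row 4 has {H,He,Be,B,C,N}; column 3 has {H,He,Be,B,C,N} → Li.
Cell (r5,c4): row 5 has {H,He,Li,Be,C,N}; column 4 has {Li,Be,C} → B.
Cell (r6,c4): row 6 has {H,N}; column 4 has {Li,Be,B,C} → He.
Cell (r6,c6): row 6 has {H,He,N}; column 6 has {H,Be,B,C} → Li.
Cell (r6,c7): row 6 has {H,He,Li,N}; column 7 has {H,He,Li,Be,C,N} → B.
Cell (r7,c5): row 7 has {H,He,Li,Be,C}; column 5 has {H,He,Li,N} → B.
Cell (r7,c6): row 7 has {H,He,Li,Be,B,C}; column 6 has {H,Li,Be,B,C} → N.
Cell (r1,c1): row 1 has {Li,Be,B,C}; column 1 has {H,Li,C,N} → He.
Cell (r1,c2): row 1 has {He,Li,Be,B,C}; column 2 has {H,He,Li,C} → N.
Cell (r1,c4): row 1 has {He,Li,Be,B,C,N}; column 4 has {He,Li,Be,B,C} → H.
Cell (r2,c4): row 2 has {H,Li,C}; column 4 has {H,He,Li,Be,B,C} → N.
Cell (r2,c5): row 2 has {H,Li,C,N}; column 5 has {H,He,Li,B,N} → Be.
Cell (r2,c6): row 2 has {H,Li,Be,C,N}; column 6 has {H,Li,Be,B,C,N} → He.
Cell (r6,c1): row 6 has {H,He,Li,B,N}; column 1 has {H,He,Li,C,N} → Be.
Cell (r6,c5): row 6 has {H,He,Li,Be,B,N}; column 5 has {H,He,Li,Be,B,N} → C.
Cell (r2,c2): row 2 has {H,He,Li,Be,C,N}; column 2 has {H,He,Li,C,N} → B.
Cell (r3,c1): row 3 has {H,He,Li,C,N}; column 1 has {H,He,Li,Be,C,N} → B.
Cell (r3,c2): row 3 has {H,He,Li,B,C,N}; column 2 has {H,He,Li,B,C,N} → Be.

He N B H Li Be C / Li B C N Be He H / B Be H Li He C N / N C Li Be H B He / C Li He B N H Be / Be H N He C Li B / H He Be C B N Li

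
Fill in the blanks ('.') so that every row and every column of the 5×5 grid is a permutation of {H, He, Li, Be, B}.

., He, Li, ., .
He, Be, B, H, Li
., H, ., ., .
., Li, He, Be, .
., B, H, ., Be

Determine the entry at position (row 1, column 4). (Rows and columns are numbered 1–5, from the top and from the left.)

row 1 has {He,Li}; column 4 has {H,Be} — only B is left for (r1,c4).

B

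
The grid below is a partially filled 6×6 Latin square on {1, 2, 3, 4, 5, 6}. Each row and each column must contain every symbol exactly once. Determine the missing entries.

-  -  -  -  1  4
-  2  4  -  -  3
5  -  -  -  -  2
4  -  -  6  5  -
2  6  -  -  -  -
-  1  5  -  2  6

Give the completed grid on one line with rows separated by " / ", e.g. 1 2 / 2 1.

6 5 3 2 1 4 / 1 2 4 5 6 3 / 5 4 6 1 3 2 / 4 3 2 6 5 1 / 2 6 1 3 4 5 / 3 1 5 4 2 6

(r2,c5): row 2 has {2,3,4}; column 5 has {1,2,5}, so it must be 6.
(r4,c2): row 4 has {4,5,6}; column 2 has {1,2,6}, so it must be 3.
(r4,c6): row 4 has {3,4,5,6}; column 6 has {2,3,4,6}, so it must be 1.
(r5,c6): row 5 has {2,6}; column 6 has {1,2,3,4,6}, so it must be 5.
(r6,c1): row 6 has {1,2,5,6}; column 1 has {2,4,5}, so it must be 3.
(r6,c4): row 6 has {1,2,3,5,6}; column 4 has {6}, so it must be 4.
(r1,c1): row 1 has {1,4}; column 1 has {2,3,4,5}, so it must be 6.
(r1,c2): row 1 has {1,4,6}; column 2 has {1,2,3,6}, so it must be 5.
(r2,c1): row 2 has {2,3,4,6}; column 1 has {2,3,4,5,6}, so it must be 1.
(r2,c4): row 2 has {1,2,3,4,6}; column 4 has {4,6}, so it must be 5.
(r3,c2): row 3 has {2,5}; column 2 has {1,2,3,5,6}, so it must be 4.
(r3,c5): row 3 has {2,4,5}; column 5 has {1,2,5,6}, so it must be 3.
(r4,c3): row 4 has {1,3,4,5,6}; column 3 has {4,5}, so it must be 2.
(r5,c5): row 5 has {2,5,6}; column 5 has {1,2,3,5,6}, so it must be 4.
(r1,c3): row 1 has {1,4,5,6}; column 3 has {2,4,5}, so it must be 3.
(r1,c4): row 1 has {1,3,4,5,6}; column 4 has {4,5,6}, so it must be 2.
(r3,c4): row 3 has {2,3,4,5}; column 4 has {2,4,5,6}, so it must be 1.
(r5,c3): row 5 has {2,4,5,6}; column 3 has {2,3,4,5}, so it must be 1.
(r5,c4): row 5 has {1,2,4,5,6}; column 4 has {1,2,4,5,6}, so it must be 3.
(r3,c3): row 3 has {1,2,3,4,5}; column 3 has {1,2,3,4,5}, so it must be 6.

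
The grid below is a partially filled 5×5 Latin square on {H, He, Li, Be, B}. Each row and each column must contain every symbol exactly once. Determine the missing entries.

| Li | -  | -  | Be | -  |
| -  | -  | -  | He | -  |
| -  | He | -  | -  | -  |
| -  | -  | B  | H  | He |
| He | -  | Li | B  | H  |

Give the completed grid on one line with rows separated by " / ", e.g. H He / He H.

Li H He Be B / H B Be He Li / B He H Li Be / Be Li B H He / He Be Li B H

(r1,c5) = B
(r3,c4) = Li
(r3,c5) = Be
(r4,c1) = Be
(r4,c2) = Li
(r5,c2) = Be
(r1,c2) = H
(r1,c3) = He
(r2,c2) = B
(r2,c5) = Li
(r3,c3) = H
(r2,c1) = H
(r2,c3) = Be
(r3,c1) = B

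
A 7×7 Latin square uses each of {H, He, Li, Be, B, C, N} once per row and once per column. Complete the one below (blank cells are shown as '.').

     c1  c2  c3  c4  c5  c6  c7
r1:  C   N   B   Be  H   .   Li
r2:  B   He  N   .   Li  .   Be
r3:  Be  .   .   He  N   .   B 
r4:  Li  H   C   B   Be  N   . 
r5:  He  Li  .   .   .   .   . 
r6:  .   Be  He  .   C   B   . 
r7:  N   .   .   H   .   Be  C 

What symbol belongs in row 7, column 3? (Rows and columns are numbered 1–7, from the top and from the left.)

Li

(r1,c6): row 1 has {H,Li,Be,B,C,N}; column 6 has {Be,B,N}, so it must be He.
(r2,c4): row 2 has {He,Li,Be,B,N}; column 4 has {H,He,Be,B}, so it must be C.
(r2,c6): row 2 has {He,Li,Be,B,C,N}; column 6 has {He,Be,B,N}, so it must be H.
(r3,c2): row 3 has {He,Be,B,N}; column 2 has {H,He,Li,Be,N}, so it must be C.
(r3,c6): row 3 has {He,Be,B,C,N}; column 6 has {H,He,Be,B,N}, so it must be Li.
(r4,c7): row 4 has {H,Li,Be,B,C,N}; column 7 has {Li,Be,B,C}, so it must be He.
(r5,c4): row 5 has {He,Li}; column 4 has {H,He,Be,B,C}, so it must be N.
(r5,c5): row 5 has {He,Li,N}; column 5 has {H,Li,Be,C,N}, so it must be B.
(r5,c6): row 5 has {He,Li,B,N}; column 6 has {H,He,Li,Be,B,N}, so it must be C.
(r5,c7): row 5 has {He,Li,B,C,N}; column 7 has {He,Li,Be,B,C}, so it must be H.
(r6,c1): row 6 has {He,Be,B,C}; column 1 has {He,Li,Be,B,C,N}, so it must be H.
(r6,c4): row 6 has {H,He,Be,B,C}; column 4 has {H,He,Be,B,C,N}, so it must be Li.
(r6,c7): row 6 has {H,He,Li,Be,B,C}; column 7 has {H,He,Li,Be,B,C}, so it must be N.
(r7,c2): row 7 has {H,Be,C,N}; column 2 has {H,He,Li,Be,C,N}, so it must be B.
(r7,c3): row 7 has {H,Be,B,C,N}; column 3 has {He,B,C,N}, so it must be Li.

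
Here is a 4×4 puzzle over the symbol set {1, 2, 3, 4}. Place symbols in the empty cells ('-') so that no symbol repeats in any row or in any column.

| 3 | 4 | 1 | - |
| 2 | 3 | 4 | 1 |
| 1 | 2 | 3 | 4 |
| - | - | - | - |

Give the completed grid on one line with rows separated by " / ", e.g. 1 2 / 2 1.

3 4 1 2 / 2 3 4 1 / 1 2 3 4 / 4 1 2 3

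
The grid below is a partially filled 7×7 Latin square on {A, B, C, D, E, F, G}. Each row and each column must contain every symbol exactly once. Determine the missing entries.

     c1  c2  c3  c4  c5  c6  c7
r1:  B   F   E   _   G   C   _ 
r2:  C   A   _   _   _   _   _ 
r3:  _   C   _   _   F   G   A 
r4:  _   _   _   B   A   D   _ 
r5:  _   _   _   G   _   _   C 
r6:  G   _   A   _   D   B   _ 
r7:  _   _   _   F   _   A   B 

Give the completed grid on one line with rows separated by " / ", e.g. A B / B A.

Cell (r1,c7): row 1 has {B,C,E,F,G}; column 7 has {A,B,C} → D.
Cell (r6,c2): row 6 has {A,B,D,G}; column 2 has {A,C,F} → E.
Cell (r6,c4): row 6 has {A,B,D,E,G}; column 4 has {B,F,G} → C.
Cell (r6,c7): row 6 has {A,B,C,D,E,G}; column 7 has {A,B,C,D} → F.
Cell (r1,c4): row 1 has {B,C,D,E,F,G}; column 4 has {B,C,F,G} → A.
Cell (r4,c2): row 4 has {A,B,D}; column 2 has {A,C,E,F} → G.
Cell (r4,c7): row 4 has {A,B,D,G}; column 7 has {A,B,C,D,F} → E.
Cell (r7,c2): row 7 has {A,B,F}; column 2 has {A,C,E,F,G} → D.
Cell (r2,c7): row 2 has {A,C}; column 7 has {A,B,C,D,E,F} → G.
Cell (r4,c1): row 4 has {A,B,D,E,G}; column 1 has {B,C,G} → F.
Cell (r4,c3): row 4 has {A,B,D,E,F,G}; column 3 has {A,E} → C.
Cell (r5,c2): row 5 has {C,G}; column 2 has {A,C,D,E,F,G} → B.
Cell (r5,c5): row 5 has {B,C,G}; column 5 has {A,D,F,G} → E.
Cell (r5,c6): row 5 has {B,C,E,G}; column 6 has {A,B,C,D,G} → F.
Cell (r7,c1): row 7 has {A,B,D,F}; column 1 has {B,C,F,G} → E.
Cell (r7,c3): row 7 has {A,B,D,E,F}; column 3 has {A,C,E} → G.
Cell (r7,c5): row 7 has {A,B,D,E,F,G}; column 5 has {A,D,E,F,G} → C.
Cell (r2,c5): row 2 has {A,C,G}; column 5 has {A,C,D,E,F,G} → B.
Cell (r2,c6): row 2 has {A,B,C,G}; column 6 has {A,B,C,D,F,G} → E.
Cell (r3,c1): row 3 has {A,C,F,G}; column 1 has {B,C,E,F,G} → D.
Cell (r3,c3): row 3 has {A,C,D,F,G}; column 3 has {A,C,E,G} → B.
Cell (r3,c4): row 3 has {A,B,C,D,F,G}; column 4 has {A,B,C,F,G} → E.
Cell (r5,c1): row 5 has {B,C,E,F,G}; column 1 has {B,C,D,E,F,G} → A.
Cell (r5,c3): row 5 has {A,B,C,E,F,G}; column 3 has {A,B,C,E,G} → D.
Cell (r2,c3): row 2 has {A,B,C,E,G}; column 3 has {A,B,C,D,E,G} → F.
Cell (r2,c4): row 2 has {A,B,C,E,F,G}; column 4 has {A,B,C,E,F,G} → D.

B F E A G C D / C A F D B E G / D C B E F G A / F G C B A D E / A B D G E F C / G E A C D B F / E D G F C A B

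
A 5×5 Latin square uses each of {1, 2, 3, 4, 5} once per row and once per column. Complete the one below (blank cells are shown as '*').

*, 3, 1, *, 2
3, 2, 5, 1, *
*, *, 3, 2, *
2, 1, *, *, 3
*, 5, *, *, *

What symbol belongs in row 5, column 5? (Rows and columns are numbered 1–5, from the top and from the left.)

(r2,c5): row 2 has {1,2,3,5}; column 5 has {2,3}, so it must be 4.
(r3,c2): row 3 has {2,3}; column 2 has {1,2,3,5}, so it must be 4.
(r4,c3): row 4 has {1,2,3}; column 3 has {1,3,5}, so it must be 4.
(r4,c4): row 4 has {1,2,3,4}; column 4 has {1,2}, so it must be 5.
(r5,c3): row 5 has {5}; column 3 has {1,3,4,5}, so it must be 2.
(r5,c5): row 5 has {2,5}; column 5 has {2,3,4}, so it must be 1.

1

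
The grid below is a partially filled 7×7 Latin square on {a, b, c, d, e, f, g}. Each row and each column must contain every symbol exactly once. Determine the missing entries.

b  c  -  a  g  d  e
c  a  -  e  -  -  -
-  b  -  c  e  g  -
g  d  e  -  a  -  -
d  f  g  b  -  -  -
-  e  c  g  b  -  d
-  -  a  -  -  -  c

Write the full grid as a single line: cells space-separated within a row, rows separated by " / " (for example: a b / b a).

b c f a g d e / c a b e d f g / a b d c e g f / g d e f a c b / d f g b c e a / f e c g b a d / e g a d f b c

(r1,c3) = f
(r3,c3) = d
(r4,c4) = f
(r4,c7) = b
(r5,c5) = c
(r5,c7) = a
(r7,c2) = g
(r7,c4) = d
(r7,c5) = f
(r2,c3) = b
(r2,c5) = d
(r2,c6) = f
(r2,c7) = g
(r3,c7) = f
(r4,c6) = c
(r5,c6) = e
(r6,c6) = a
(r7,c1) = e
(r7,c6) = b
(r3,c1) = a
(r6,c1) = f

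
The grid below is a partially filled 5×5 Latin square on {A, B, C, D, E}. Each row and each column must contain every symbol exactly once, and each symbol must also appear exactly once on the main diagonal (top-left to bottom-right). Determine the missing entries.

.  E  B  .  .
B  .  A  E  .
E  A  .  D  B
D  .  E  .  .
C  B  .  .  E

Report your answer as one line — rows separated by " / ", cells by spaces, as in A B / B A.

(r1,c1) = A
(r1,c4) = C
(r1,c5) = D
(r2,c5) = C
(r3,c3) = C
(r4,c2) = C
(r4,c4) = B
(r4,c5) = A
(r5,c3) = D
(r5,c4) = A
(r2,c2) = D

A E B C D / B D A E C / E A C D B / D C E B A / C B D A E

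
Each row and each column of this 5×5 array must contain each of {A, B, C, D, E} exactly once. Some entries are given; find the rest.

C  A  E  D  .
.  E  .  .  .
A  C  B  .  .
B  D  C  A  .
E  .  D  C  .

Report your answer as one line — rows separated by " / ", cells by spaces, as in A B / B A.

C A E D B / D E A B C / A C B E D / B D C A E / E B D C A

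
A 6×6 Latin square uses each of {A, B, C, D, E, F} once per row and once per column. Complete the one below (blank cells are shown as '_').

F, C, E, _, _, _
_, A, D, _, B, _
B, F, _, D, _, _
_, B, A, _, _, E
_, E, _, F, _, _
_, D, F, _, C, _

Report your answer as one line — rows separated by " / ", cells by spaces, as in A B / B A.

(r3,c3) = C
(r3,c6) = A
(r4,c4) = C
(r5,c3) = B
(r6,c6) = B
(r1,c6) = D
(r2,c4) = E
(r3,c5) = E
(r4,c1) = D
(r4,c5) = F
(r5,c6) = C
(r6,c4) = A
(r1,c4) = B
(r1,c5) = A
(r2,c1) = C
(r2,c6) = F
(r5,c1) = A
(r5,c5) = D
(r6,c1) = E

F C E B A D / C A D E B F / B F C D E A / D B A C F E / A E B F D C / E D F A C B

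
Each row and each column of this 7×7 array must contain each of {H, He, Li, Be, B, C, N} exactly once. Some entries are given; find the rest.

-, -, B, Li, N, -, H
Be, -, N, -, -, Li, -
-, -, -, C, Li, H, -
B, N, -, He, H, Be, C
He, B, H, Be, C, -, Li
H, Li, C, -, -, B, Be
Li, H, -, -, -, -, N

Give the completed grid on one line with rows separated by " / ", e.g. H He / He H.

C Be B Li N He H / Be C N H B Li He / N He Be C Li H B / B N Li He H Be C / He B H Be C N Li / H Li C N He B Be / Li H He B Be C N

row 1 has {H,Li,B,N}; column 1 has {H,He,Li,Be,B} — only C is left for (r1,c1).
row 1 has {H,Li,B,C,N}; column 6 has {H,Li,Be,B} — only He is left for (r1,c6).
row 3 has {H,Li,C}; column 1 has {H,He,Li,Be,B,C} — only N is left for (r3,c1).
row 4 has {H,He,Be,B,C,N}; column 3 has {H,B,C,N} — only Li is left for (r4,c3).
row 5 has {H,He,Li,Be,B,C}; column 6 has {H,He,Li,Be,B} — only N is left for (r5,c6).
row 6 has {H,Li,Be,B,C}; column 4 has {He,Li,Be,C} — only N is left for (r6,c4).
row 6 has {H,Li,Be,B,C,N}; column 5 has {H,Li,C,N} — only He is left for (r6,c5).
row 7 has {H,Li,N}; column 4 has {He,Li,Be,C,N} — only B is left for (r7,c4).
row 7 has {H,Li,B,N}; column 5 has {H,He,Li,C,N} — only Be is left for (r7,c5).
row 7 has {H,Li,Be,B,N}; column 6 has {H,He,Li,Be,B,N} — only C is left for (r7,c6).
row 1 has {H,He,Li,B,C,N}; column 2 has {H,Li,B,N} — only Be is left for (r1,c2).
row 2 has {Li,Be,N}; column 4 has {He,Li,Be,B,C,N} — only H is left for (r2,c4).
row 2 has {H,Li,Be,N}; column 5 has {H,He,Li,Be,C,N} — only B is left for (r2,c5).
row 2 has {H,Li,Be,B,N}; column 7 has {H,Li,Be,C,N} — only He is left for (r2,c7).
row 3 has {H,Li,C,N}; column 2 has {H,Li,Be,B,N} — only He is left for (r3,c2).
row 3 has {H,He,Li,C,N}; column 3 has {H,Li,B,C,N} — only Be is left for (r3,c3).
row 3 has {H,He,Li,Be,C,N}; column 7 has {H,He,Li,Be,C,N} — only B is left for (r3,c7).
row 7 has {H,Li,Be,B,C,N}; column 3 has {H,Li,Be,B,C,N} — only He is left for (r7,c3).
row 2 has {H,He,Li,Be,B,N}; column 2 has {H,He,Li,Be,B,N} — only C is left for (r2,c2).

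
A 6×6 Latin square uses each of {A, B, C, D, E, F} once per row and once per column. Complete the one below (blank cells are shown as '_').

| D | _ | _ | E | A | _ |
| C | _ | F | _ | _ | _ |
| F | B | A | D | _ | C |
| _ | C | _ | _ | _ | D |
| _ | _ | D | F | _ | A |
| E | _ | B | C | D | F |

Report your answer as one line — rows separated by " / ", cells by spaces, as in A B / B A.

(r1,c2): row 1 has {A,D,E}; column 2 has {B,C}, so it must be F.
(r1,c3): row 1 has {A,D,E,F}; column 3 has {A,B,D,F}, so it must be C.
(r1,c6): row 1 has {A,C,D,E,F}; column 6 has {A,C,D,F}, so it must be B.
(r2,c6): row 2 has {C,F}; column 6 has {A,B,C,D,F}, so it must be E.
(r3,c5): row 3 has {A,B,C,D,F}; column 5 has {A,D}, so it must be E.
(r4,c3): row 4 has {C,D}; column 3 has {A,B,C,D,F}, so it must be E.
(r5,c1): row 5 has {A,D,F}; column 1 has {C,D,E,F}, so it must be B.
(r5,c2): row 5 has {A,B,D,F}; column 2 has {B,C,F}, so it must be E.
(r5,c5): row 5 has {A,B,D,E,F}; column 5 has {A,D,E}, so it must be C.
(r6,c2): row 6 has {B,C,D,E,F}; column 2 has {B,C,E,F}, so it must be A.
(r2,c2): row 2 has {C,E,F}; column 2 has {A,B,C,E,F}, so it must be D.
(r2,c5): row 2 has {C,D,E,F}; column 5 has {A,C,D,E}, so it must be B.
(r4,c1): row 4 has {C,D,E}; column 1 has {B,C,D,E,F}, so it must be A.
(r4,c4): row 4 has {A,C,D,E}; column 4 has {C,D,E,F}, so it must be B.
(r4,c5): row 4 has {A,B,C,D,E}; column 5 has {A,B,C,D,E}, so it must be F.
(r2,c4): row 2 has {B,C,D,E,F}; column 4 has {B,C,D,E,F}, so it must be A.

D F C E A B / C D F A B E / F B A D E C / A C E B F D / B E D F C A / E A B C D F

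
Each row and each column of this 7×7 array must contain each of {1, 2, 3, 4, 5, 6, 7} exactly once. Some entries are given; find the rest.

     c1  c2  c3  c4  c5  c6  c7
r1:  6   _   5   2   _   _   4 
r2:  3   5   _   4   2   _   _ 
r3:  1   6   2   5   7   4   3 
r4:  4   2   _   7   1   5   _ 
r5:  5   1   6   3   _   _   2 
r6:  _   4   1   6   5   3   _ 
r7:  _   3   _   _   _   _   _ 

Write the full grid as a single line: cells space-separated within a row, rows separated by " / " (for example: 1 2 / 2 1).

6 7 5 2 3 1 4 / 3 5 7 4 2 6 1 / 1 6 2 5 7 4 3 / 4 2 3 7 1 5 6 / 5 1 6 3 4 7 2 / 2 4 1 6 5 3 7 / 7 3 4 1 6 2 5

(r1,c2) = 7
(r1,c5) = 3
(r1,c6) = 1
(r2,c3) = 7
(r2,c6) = 6
(r2,c7) = 1
(r4,c3) = 3
(r4,c7) = 6
(r5,c5) = 4
(r5,c6) = 7
(r6,c7) = 7
(r7,c3) = 4
(r7,c4) = 1
(r7,c5) = 6
(r7,c6) = 2
(r7,c7) = 5
(r6,c1) = 2
(r7,c1) = 7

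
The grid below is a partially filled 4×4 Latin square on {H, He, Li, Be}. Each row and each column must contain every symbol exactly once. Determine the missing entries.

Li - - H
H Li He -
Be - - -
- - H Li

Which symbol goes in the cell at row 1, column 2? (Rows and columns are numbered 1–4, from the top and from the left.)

He

(r1,c3) = Be
(r2,c4) = Be
(r3,c3) = Li
(r3,c4) = He
(r4,c1) = He
(r4,c2) = Be
(r1,c2) = He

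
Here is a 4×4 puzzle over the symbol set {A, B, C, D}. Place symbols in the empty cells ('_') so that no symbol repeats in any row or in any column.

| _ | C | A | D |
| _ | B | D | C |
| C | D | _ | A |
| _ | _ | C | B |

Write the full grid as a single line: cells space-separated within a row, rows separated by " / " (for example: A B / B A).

B C A D / A B D C / C D B A / D A C B

At row 1, column 1: row 1 has {A,C,D}; column 1 has {C}; that leaves B.
At row 2, column 1: row 2 has {B,C,D}; column 1 has {B,C}; that leaves A.
At row 3, column 3: row 3 has {A,C,D}; column 3 has {A,C,D}; that leaves B.
At row 4, column 1: row 4 has {B,C}; column 1 has {A,B,C}; that leaves D.
At row 4, column 2: row 4 has {B,C,D}; column 2 has {B,C,D}; that leaves A.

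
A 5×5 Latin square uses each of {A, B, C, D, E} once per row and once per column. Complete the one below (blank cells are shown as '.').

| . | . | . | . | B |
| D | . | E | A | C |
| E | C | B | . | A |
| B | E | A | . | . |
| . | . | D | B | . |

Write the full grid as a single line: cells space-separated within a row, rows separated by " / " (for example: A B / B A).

Cell (r1,c3): row 1 has {B}; column 3 has {A,B,D,E} → C.
Cell (r2,c2): row 2 has {A,C,D,E}; column 2 has {C,E} → B.
Cell (r3,c4): row 3 has {A,B,C,E}; column 4 has {A,B} → D.
Cell (r4,c4): row 4 has {A,B,E}; column 4 has {A,B,D} → C.
Cell (r4,c5): row 4 has {A,B,C,E}; column 5 has {A,B,C} → D.
Cell (r5,c2): row 5 has {B,D}; column 2 has {B,C,E} → A.
Cell (r5,c5): row 5 has {A,B,D}; column 5 has {A,B,C,D} → E.
Cell (r1,c1): row 1 has {B,C}; column 1 has {B,D,E} → A.
Cell (r1,c2): row 1 has {A,B,C}; column 2 has {A,B,C,E} → D.
Cell (r1,c4): row 1 has {A,B,C,D}; column 4 has {A,B,C,D} → E.
Cell (r5,c1): row 5 has {A,B,D,E}; column 1 has {A,B,D,E} → C.

A D C E B / D B E A C / E C B D A / B E A C D / C A D B E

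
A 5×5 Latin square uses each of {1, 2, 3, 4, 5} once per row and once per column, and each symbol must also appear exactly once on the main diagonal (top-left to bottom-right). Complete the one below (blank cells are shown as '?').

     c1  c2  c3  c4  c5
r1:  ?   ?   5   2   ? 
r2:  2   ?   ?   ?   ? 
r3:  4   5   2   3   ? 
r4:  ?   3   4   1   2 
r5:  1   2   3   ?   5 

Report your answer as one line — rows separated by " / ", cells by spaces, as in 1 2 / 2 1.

Cell (r1,c1): row 1 has {2,5}; column 1 has {1,2,4}; the diagonal has {1,2,5} → 3.
Cell (r2,c2): row 2 has {2}; column 2 has {2,3,5}; the diagonal has {1,2,3,5} → 4.
Cell (r2,c3): row 2 has {2,4}; column 3 has {2,3,4,5} → 1.
Cell (r2,c4): row 2 has {1,2,4}; column 4 has {1,2,3} → 5.
Cell (r2,c5): row 2 has {1,2,4,5}; column 5 has {2,5} → 3.
Cell (r3,c5): row 3 has {2,3,4,5}; column 5 has {2,3,5} → 1.
Cell (r4,c1): row 4 has {1,2,3,4}; column 1 has {1,2,3,4} → 5.
Cell (r5,c4): row 5 has {1,2,3,5}; column 4 has {1,2,3,5} → 4.
Cell (r1,c2): row 1 has {2,3,5}; column 2 has {2,3,4,5} → 1.
Cell (r1,c5): row 1 has {1,2,3,5}; column 5 has {1,2,3,5} → 4.

3 1 5 2 4 / 2 4 1 5 3 / 4 5 2 3 1 / 5 3 4 1 2 / 1 2 3 4 5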